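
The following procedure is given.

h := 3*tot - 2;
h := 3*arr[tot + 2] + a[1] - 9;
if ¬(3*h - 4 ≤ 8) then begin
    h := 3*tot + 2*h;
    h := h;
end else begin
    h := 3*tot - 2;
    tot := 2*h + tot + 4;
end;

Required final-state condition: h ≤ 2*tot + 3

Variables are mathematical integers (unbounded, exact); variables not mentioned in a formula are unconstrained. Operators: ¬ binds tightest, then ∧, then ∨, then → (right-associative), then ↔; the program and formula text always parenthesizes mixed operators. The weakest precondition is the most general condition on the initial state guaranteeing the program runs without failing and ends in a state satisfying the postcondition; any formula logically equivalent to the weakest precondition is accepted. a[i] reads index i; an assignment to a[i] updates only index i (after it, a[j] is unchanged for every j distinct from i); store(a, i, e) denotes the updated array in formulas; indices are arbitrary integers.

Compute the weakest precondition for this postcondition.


Working backward. After the program, h ≤ 2*tot + 3 must hold.
Then branch requires 2*h + tot ≤ 3; else branch requires 11*tot ≥ -5.
Before the if: ((¬(3*h ≤ 12)) → 2*h + tot ≤ 3) ∧ (3*h ≤ 12 → 11*tot ≥ -5)
Before h := 3*arr[tot + 2] + a[1] - 9: ((¬(3*a[1] + 9*arr[tot + 2] ≤ 39)) → 2*a[1] + 6*arr[tot + 2] + tot ≤ 21) ∧ (3*a[1] + 9*arr[tot + 2] ≤ 39 → 11*tot ≥ -5)
Before h := 3*tot - 2: ((¬(3*a[1] + 9*arr[tot + 2] ≤ 39)) → 2*a[1] + 6*arr[tot + 2] + tot ≤ 21) ∧ (3*a[1] + 9*arr[tot + 2] ≤ 39 → 11*tot ≥ -5)
Answer: WP = ((¬(3*a[1] + 9*arr[tot + 2] ≤ 39)) → 2*a[1] + 6*arr[tot + 2] + tot ≤ 21) ∧ (3*a[1] + 9*arr[tot + 2] ≤ 39 → 11*tot ≥ -5)


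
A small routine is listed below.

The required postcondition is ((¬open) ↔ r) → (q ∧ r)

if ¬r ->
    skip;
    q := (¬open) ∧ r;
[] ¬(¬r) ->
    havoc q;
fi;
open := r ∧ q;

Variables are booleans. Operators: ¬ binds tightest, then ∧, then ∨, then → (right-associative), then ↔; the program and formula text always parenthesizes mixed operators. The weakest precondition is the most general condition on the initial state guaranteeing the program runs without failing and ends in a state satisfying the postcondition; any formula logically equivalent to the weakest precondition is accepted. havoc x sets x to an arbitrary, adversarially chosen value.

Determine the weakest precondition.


Working backward. After the program, ((¬open) ↔ r) → (q ∧ r) must hold.
Before open := r ∧ q: ((¬(r ∧ q)) ↔ r) → (q ∧ r)
Then branch requires ((¬(r ∧ (¬open))) ↔ r) → ((¬open) ∧ r); else branch requires (((¬r) ↔ r) → r) ∧ (¬r).
Before the if: ((¬r) → (((¬(r ∧ (¬open))) ↔ r) → ((¬open) ∧ r))) ∧ (r → ((((¬r) ↔ r) → r) ∧ (¬r)))
Answer: WP = ((¬r) → (((¬(r ∧ (¬open))) ↔ r) → ((¬open) ∧ r))) ∧ (r → ((((¬r) ↔ r) → r) ∧ (¬r)))


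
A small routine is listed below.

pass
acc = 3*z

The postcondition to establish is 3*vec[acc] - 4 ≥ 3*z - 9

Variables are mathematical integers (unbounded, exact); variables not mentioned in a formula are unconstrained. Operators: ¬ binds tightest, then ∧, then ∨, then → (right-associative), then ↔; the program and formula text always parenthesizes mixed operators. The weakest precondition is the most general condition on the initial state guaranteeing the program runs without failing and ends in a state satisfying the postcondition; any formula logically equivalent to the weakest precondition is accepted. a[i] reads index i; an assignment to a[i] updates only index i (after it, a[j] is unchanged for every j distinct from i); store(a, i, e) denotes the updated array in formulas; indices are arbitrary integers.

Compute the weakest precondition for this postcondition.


Working backward. After the program, the postcondition 3*vec[acc] - 4 ≥ 3*z - 9 must hold; in canonical form it is 3*vec[acc] ≥ 3*z - 5.
Before acc := 3*z: 3*vec[3*z] ≥ 3*z - 5
Before skip: 3*vec[3*z] ≥ 3*z - 5
Answer: WP = 3*vec[3*z] ≥ 3*z - 5


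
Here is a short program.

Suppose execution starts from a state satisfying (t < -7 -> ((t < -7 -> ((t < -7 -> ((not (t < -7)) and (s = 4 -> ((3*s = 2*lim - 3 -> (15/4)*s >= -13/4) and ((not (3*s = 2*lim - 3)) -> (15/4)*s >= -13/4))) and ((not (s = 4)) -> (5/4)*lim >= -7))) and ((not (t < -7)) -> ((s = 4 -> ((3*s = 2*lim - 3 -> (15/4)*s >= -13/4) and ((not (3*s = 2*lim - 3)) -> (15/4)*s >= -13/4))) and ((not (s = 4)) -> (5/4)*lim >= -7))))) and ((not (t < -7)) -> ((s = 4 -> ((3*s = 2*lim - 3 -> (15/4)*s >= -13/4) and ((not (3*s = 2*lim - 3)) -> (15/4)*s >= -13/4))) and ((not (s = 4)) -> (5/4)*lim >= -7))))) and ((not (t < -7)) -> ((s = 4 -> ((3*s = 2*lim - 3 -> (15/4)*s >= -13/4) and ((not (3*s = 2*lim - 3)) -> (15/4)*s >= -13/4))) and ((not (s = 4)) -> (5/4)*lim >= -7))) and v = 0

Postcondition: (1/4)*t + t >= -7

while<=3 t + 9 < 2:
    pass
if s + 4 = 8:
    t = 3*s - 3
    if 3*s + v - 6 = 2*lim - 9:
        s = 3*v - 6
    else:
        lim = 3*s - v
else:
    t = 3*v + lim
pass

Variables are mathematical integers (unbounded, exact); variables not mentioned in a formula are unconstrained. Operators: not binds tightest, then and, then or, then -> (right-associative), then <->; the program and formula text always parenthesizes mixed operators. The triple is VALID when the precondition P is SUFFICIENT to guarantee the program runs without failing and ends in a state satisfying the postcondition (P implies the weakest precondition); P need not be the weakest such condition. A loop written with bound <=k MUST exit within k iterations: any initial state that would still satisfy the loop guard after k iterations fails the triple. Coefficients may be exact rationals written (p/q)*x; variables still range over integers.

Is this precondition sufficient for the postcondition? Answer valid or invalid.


Working backward. After the program, the postcondition (1/4)*t + t >= -7 must hold; in canonical form it is (5/4)*t >= -7.
Before skip: (5/4)*t >= -7
Then branch requires (3*s + v = 2*lim - 3 -> (15/4)*s >= -13/4) and ((not (3*s + v = 2*lim - 3)) -> (15/4)*s >= -13/4); else branch requires (5/4)*lim + (15/4)*v >= -7.
Before the if: (s = 4 -> ((3*s + v = 2*lim - 3 -> (15/4)*s >= -13/4) and ((not (3*s + v = 2*lim - 3)) -> (15/4)*s >= -13/4))) and ((not (s = 4)) -> (5/4)*lim + (15/4)*v >= -7)
Before the loop (bound <=3), unroll the exhaustion recursion (WP_0 = exit-now case; WP_j = one more guarded iteration, up to j = 3):
  WP_0: (not (t < -7)) and (s = 4 -> ((3*s + v = 2*lim - 3 -> (15/4)*s >= -13/4) and ((not (3*s + v = 2*lim - 3)) -> (15/4)*s >= -13/4))) and ((not (s = 4)) -> (5/4)*lim + (15/4)*v >= -7)
  WP_1: (t < -7 -> ((not (t < -7)) and (s = 4 -> ((3*s + v = 2*lim - 3 -> (15/4)*s >= -13/4) and ((not (3*s + v = 2*lim - 3)) -> (15/4)*s >= -13/4))) and ((not (s = 4)) -> (5/4)*lim + (15/4)*v >= -7))) and ((not (t < -7)) -> ((s = 4 -> ((3*s + v = 2*lim - 3 -> (15/4)*s >= -13/4) and ((not (3*s + v = 2*lim - 3)) -> (15/4)*s >= -13/4))) and ((not (s = 4)) -> (5/4)*lim + (15/4)*v >= -7)))
  WP_2: (t < -7 -> ((t < -7 -> ((not (t < -7)) and (s = 4 -> ((3*s + v = 2*lim - 3 -> (15/4)*s >= -13/4) and ((not (3*s + v = 2*lim - 3)) -> (15/4)*s >= -13/4))) and ((not (s = 4)) -> (5/4)*lim + (15/4)*v >= -7))) and ((not (t < -7)) -> ((s = 4 -> ((3*s + v = 2*lim - 3 -> (15/4)*s >= -13/4) and ((not (3*s + v = 2*lim - 3)) -> (15/4)*s >= -13/4))) and ((not (s = 4)) -> (5/4)*lim + (15/4)*v >= -7))))) and ((not (t < -7)) -> ((s = 4 -> ((3*s + v = 2*lim - 3 -> (15/4)*s >= -13/4) and ((not (3*s + v = 2*lim - 3)) -> (15/4)*s >= -13/4))) and ((not (s = 4)) -> (5/4)*lim + (15/4)*v >= -7)))
  WP_3: (t < -7 -> ((t < -7 -> ((t < -7 -> ((not (t < -7)) and (s = 4 -> ((3*s + v = 2*lim - 3 -> (15/4)*s >= -13/4) and ((not (3*s + v = 2*lim - 3)) -> (15/4)*s >= -13/4))) and ((not (s = 4)) -> (5/4)*lim + (15/4)*v >= -7))) and ((not (t < -7)) -> ((s = 4 -> ((3*s + v = 2*lim - 3 -> (15/4)*s >= -13/4) and ((not (3*s + v = 2*lim - 3)) -> (15/4)*s >= -13/4))) and ((not (s = 4)) -> (5/4)*lim + (15/4)*v >= -7))))) and ((not (t < -7)) -> ((s = 4 -> ((3*s + v = 2*lim - 3 -> (15/4)*s >= -13/4) and ((not (3*s + v = 2*lim - 3)) -> (15/4)*s >= -13/4))) and ((not (s = 4)) -> (5/4)*lim + (15/4)*v >= -7))))) and ((not (t < -7)) -> ((s = 4 -> ((3*s + v = 2*lim - 3 -> (15/4)*s >= -13/4) and ((not (3*s + v = 2*lim - 3)) -> (15/4)*s >= -13/4))) and ((not (s = 4)) -> (5/4)*lim + (15/4)*v >= -7)))
So before the loop: (t < -7 -> ((t < -7 -> ((t < -7 -> ((not (t < -7)) and (s = 4 -> ((3*s + v = 2*lim - 3 -> (15/4)*s >= -13/4) and ((not (3*s + v = 2*lim - 3)) -> (15/4)*s >= -13/4))) and ((not (s = 4)) -> (5/4)*lim + (15/4)*v >= -7))) and ((not (t < -7)) -> ((s = 4 -> ((3*s + v = 2*lim - 3 -> (15/4)*s >= -13/4) and ((not (3*s + v = 2*lim - 3)) -> (15/4)*s >= -13/4))) and ((not (s = 4)) -> (5/4)*lim + (15/4)*v >= -7))))) and ((not (t < -7)) -> ((s = 4 -> ((3*s + v = 2*lim - 3 -> (15/4)*s >= -13/4) and ((not (3*s + v = 2*lim - 3)) -> (15/4)*s >= -13/4))) and ((not (s = 4)) -> (5/4)*lim + (15/4)*v >= -7))))) and ((not (t < -7)) -> ((s = 4 -> ((3*s + v = 2*lim - 3 -> (15/4)*s >= -13/4) and ((not (3*s + v = 2*lim - 3)) -> (15/4)*s >= -13/4))) and ((not (s = 4)) -> (5/4)*lim + (15/4)*v >= -7)))
The weakest precondition is (t < -7 -> ((t < -7 -> ((t < -7 -> ((not (t < -7)) and (s = 4 -> ((3*s + v = 2*lim - 3 -> (15/4)*s >= -13/4) and ((not (3*s + v = 2*lim - 3)) -> (15/4)*s >= -13/4))) and ((not (s = 4)) -> (5/4)*lim + (15/4)*v >= -7))) and ((not (t < -7)) -> ((s = 4 -> ((3*s + v = 2*lim - 3 -> (15/4)*s >= -13/4) and ((not (3*s + v = 2*lim - 3)) -> (15/4)*s >= -13/4))) and ((not (s = 4)) -> (5/4)*lim + (15/4)*v >= -7))))) and ((not (t < -7)) -> ((s = 4 -> ((3*s + v = 2*lim - 3 -> (15/4)*s >= -13/4) and ((not (3*s + v = 2*lim - 3)) -> (15/4)*s >= -13/4))) and ((not (s = 4)) -> (5/4)*lim + (15/4)*v >= -7))))) and ((not (t < -7)) -> ((s = 4 -> ((3*s + v = 2*lim - 3 -> (15/4)*s >= -13/4) and ((not (3*s + v = 2*lim - 3)) -> (15/4)*s >= -13/4))) and ((not (s = 4)) -> (5/4)*lim + (15/4)*v >= -7))).
Check whether (t < -7 -> ((t < -7 -> ((t < -7 -> ((not (t < -7)) and (s = 4 -> ((3*s = 2*lim - 3 -> (15/4)*s >= -13/4) and ((not (3*s = 2*lim - 3)) -> (15/4)*s >= -13/4))) and ((not (s = 4)) -> (5/4)*lim >= -7))) and ((not (t < -7)) -> ((s = 4 -> ((3*s = 2*lim - 3 -> (15/4)*s >= -13/4) and ((not (3*s = 2*lim - 3)) -> (15/4)*s >= -13/4))) and ((not (s = 4)) -> (5/4)*lim >= -7))))) and ((not (t < -7)) -> ((s = 4 -> ((3*s = 2*lim - 3 -> (15/4)*s >= -13/4) and ((not (3*s = 2*lim - 3)) -> (15/4)*s >= -13/4))) and ((not (s = 4)) -> (5/4)*lim >= -7))))) and ((not (t < -7)) -> ((s = 4 -> ((3*s = 2*lim - 3 -> (15/4)*s >= -13/4) and ((not (3*s = 2*lim - 3)) -> (15/4)*s >= -13/4))) and ((not (s = 4)) -> (5/4)*lim >= -7))) and v = 0 implies it.
Every state satisfying the precondition satisfies the weakest precondition: the implication holds.
Answer: valid


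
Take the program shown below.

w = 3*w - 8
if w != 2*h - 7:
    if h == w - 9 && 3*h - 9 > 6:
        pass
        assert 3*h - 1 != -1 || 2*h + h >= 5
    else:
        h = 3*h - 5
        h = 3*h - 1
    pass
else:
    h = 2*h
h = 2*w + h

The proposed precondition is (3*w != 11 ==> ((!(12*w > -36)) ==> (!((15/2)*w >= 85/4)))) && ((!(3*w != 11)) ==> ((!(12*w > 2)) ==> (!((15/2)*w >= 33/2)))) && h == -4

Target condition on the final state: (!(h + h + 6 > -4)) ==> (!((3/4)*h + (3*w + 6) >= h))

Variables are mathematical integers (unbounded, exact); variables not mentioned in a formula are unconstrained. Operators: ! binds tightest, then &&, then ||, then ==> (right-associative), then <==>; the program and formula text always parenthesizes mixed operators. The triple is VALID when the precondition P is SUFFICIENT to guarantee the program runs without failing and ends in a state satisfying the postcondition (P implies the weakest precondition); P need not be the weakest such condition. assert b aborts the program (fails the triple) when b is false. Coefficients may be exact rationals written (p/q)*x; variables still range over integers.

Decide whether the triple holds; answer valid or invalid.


Working backward. After the program, the postcondition (!(h + h + 6 > -4)) ==> (!((3/4)*h + (3*w + 6) >= h)) must hold; in canonical form it is (!(2*h > -10)) ==> (!(3*w >= (1/4)*h - 6)).
Before h := 2*w + h: (!(2*h + 4*w > -10)) ==> (!((5/2)*w >= (1/4)*h - 6))
Then branch requires ((h == w - 9 && 3*h > 15) ==> ((3*h != 0 || 3*h >= 5) && ((!(2*h + 4*w > -10)) ==> (!((5/2)*w >= (1/4)*h - 6))))) && ((!(h == w - 9 && 3*h > 15)) ==> ((!(18*h + 4*w > 22)) ==> (!((5/2)*w >= (9/4)*h - 10)))); else branch requires (!(4*h + 4*w > -10)) ==> (!((5/2)*w >= (1/2)*h - 6)).
Before the if: (w != 2*h - 7 ==> (((h == w - 9 && 3*h > 15) ==> ((3*h != 0 || 3*h >= 5) && ((!(2*h + 4*w > -10)) ==> (!((5/2)*w >= (1/4)*h - 6))))) && ((!(h == w - 9 && 3*h > 15)) ==> ((!(18*h + 4*w > 22)) ==> (!((5/2)*w >= (9/4)*h - 10)))))) && ((!(w != 2*h - 7)) ==> ((!(4*h + 4*w > -10)) ==> (!((5/2)*w >= (1/2)*h - 6))))
Before w := 3*w - 8: (3*w != 2*h + 1 ==> (((h == 3*w - 17 && 3*h > 15) ==> ((3*h != 0 || 3*h >= 5) && ((!(2*h + 12*w > 22)) ==> (!((15/2)*w >= (1/4)*h + 14))))) && ((!(h == 3*w - 17 && 3*h > 15)) ==> ((!(18*h + 12*w > 54)) ==> (!((15/2)*w >= (9/4)*h + 10)))))) && ((!(3*w != 2*h + 1)) ==> ((!(4*h + 12*w > 22)) ==> (!((15/2)*w >= (1/2)*h + 14))))
The weakest precondition is (3*w != 2*h + 1 ==> (((h == 3*w - 17 && 3*h > 15) ==> ((3*h != 0 || 3*h >= 5) && ((!(2*h + 12*w > 22)) ==> (!((15/2)*w >= (1/4)*h + 14))))) && ((!(h == 3*w - 17 && 3*h > 15)) ==> ((!(18*h + 12*w > 54)) ==> (!((15/2)*w >= (9/4)*h + 10)))))) && ((!(3*w != 2*h + 1)) ==> ((!(4*h + 12*w > 22)) ==> (!((15/2)*w >= (1/2)*h + 14)))).
Check whether (3*w != 11 ==> ((!(12*w > -36)) ==> (!((15/2)*w >= 85/4)))) && ((!(3*w != 11)) ==> ((!(12*w > 2)) ==> (!((15/2)*w >= 33/2)))) && h == -4 implies it.
Countermodel: at the initial state h = -4, w = 1, the precondition holds but the weakest precondition fails.
Answer: invalid


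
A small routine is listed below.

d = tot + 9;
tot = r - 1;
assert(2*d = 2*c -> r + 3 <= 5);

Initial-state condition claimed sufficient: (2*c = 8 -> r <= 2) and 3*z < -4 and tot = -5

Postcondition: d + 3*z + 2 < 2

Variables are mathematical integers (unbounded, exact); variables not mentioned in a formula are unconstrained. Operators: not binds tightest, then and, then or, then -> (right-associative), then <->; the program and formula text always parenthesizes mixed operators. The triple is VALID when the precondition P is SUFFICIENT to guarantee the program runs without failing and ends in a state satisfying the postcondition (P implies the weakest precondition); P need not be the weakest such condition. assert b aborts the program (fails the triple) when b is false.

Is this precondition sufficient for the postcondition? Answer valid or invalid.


Working backward. After the program, the postcondition d + 3*z + 2 < 2 must hold; in canonical form it is d + 3*z < 0.
Before assert 2*d = 2*c -> r + 3 <= 5: (2*d = 2*c -> r <= 2) and d + 3*z < 0
Before tot := r - 1: (2*d = 2*c -> r <= 2) and d + 3*z < 0
Before d := tot + 9: (2*tot = 2*c - 18 -> r <= 2) and tot + 3*z < -9
The weakest precondition is (2*tot = 2*c - 18 -> r <= 2) and tot + 3*z < -9.
Check whether (2*c = 8 -> r <= 2) and 3*z < -4 and tot = -5 implies it.
Every state satisfying the precondition satisfies the weakest precondition: the implication holds.
Answer: valid


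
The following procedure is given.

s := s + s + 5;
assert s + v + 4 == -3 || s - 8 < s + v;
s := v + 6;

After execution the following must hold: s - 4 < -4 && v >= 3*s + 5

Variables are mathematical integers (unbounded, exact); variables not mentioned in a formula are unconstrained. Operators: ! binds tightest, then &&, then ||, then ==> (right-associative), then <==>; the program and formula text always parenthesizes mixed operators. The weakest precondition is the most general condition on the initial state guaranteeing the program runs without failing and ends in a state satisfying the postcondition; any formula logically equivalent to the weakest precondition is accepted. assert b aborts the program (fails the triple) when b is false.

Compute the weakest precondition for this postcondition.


Working backward. After the program, the postcondition s - 4 < -4 && v >= 3*s + 5 must hold; in canonical form it is s < 0 && v >= 3*s + 5.
Before s := v + 6: v < -6 && 2*v <= -23
Before assert s + v + 4 == -3 || s - 8 < s + v: (s + v == -7 || v > -8) && v < -6 && 2*v <= -23
Before s := s + s + 5: (2*s + v == -12 || v > -8) && v < -6 && 2*v <= -23
Answer: WP = (2*s + v == -12 || v > -8) && v < -6 && 2*v <= -23


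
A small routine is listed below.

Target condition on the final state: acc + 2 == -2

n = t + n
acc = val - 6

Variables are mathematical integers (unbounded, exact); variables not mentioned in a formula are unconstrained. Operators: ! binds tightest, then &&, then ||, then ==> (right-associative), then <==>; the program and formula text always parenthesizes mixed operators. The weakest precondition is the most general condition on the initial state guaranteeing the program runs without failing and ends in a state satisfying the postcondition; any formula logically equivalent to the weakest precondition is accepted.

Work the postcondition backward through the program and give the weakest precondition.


Working backward. After the program, the postcondition acc + 2 == -2 must hold; in canonical form it is acc == -4.
Before acc := val - 6: val == 2
Before n := t + n: val == 2
Answer: WP = val == 2


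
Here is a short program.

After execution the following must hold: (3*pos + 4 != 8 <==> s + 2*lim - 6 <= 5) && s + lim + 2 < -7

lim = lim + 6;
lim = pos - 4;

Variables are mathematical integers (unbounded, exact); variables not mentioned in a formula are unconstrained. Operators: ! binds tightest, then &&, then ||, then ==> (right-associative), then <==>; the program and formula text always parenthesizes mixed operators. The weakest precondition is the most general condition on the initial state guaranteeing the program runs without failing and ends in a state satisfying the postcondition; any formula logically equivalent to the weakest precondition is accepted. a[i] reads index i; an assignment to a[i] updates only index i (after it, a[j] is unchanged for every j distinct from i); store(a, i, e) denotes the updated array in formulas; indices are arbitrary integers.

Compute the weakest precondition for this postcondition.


Working backward. After the program, the postcondition (3*pos + 4 != 8 <==> s + 2*lim - 6 <= 5) && s + lim + 2 < -7 must hold; in canonical form it is (3*pos != 4 <==> 2*lim + s <= 11) && lim + s < -9.
Before lim := pos - 4: (3*pos != 4 <==> 2*pos + s <= 19) && pos + s < -5
Before lim := lim + 6: (3*pos != 4 <==> 2*pos + s <= 19) && pos + s < -5
Answer: WP = (3*pos != 4 <==> 2*pos + s <= 19) && pos + s < -5


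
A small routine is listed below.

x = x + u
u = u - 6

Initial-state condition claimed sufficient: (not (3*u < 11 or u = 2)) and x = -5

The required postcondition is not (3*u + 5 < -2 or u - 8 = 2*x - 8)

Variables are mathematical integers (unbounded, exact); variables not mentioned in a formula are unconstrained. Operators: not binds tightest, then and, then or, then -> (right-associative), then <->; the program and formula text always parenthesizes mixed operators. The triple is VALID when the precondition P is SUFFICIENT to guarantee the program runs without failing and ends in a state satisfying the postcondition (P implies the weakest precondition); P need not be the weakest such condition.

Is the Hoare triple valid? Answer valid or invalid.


Working backward. After the program, the postcondition not (3*u + 5 < -2 or u - 8 = 2*x - 8) must hold; in canonical form it is not (3*u < -7 or u = 2*x).
Before u := u - 6: not (3*u < 11 or u = 2*x + 6)
Before x := x + u: not (3*u < 11 or u + 2*x = -6)
The weakest precondition is not (3*u < 11 or u + 2*x = -6).
Check whether (not (3*u < 11 or u = 2)) and x = -5 implies it.
Countermodel: at the initial state u = 4, x = -5, the precondition holds but the weakest precondition fails.
Answer: invalid


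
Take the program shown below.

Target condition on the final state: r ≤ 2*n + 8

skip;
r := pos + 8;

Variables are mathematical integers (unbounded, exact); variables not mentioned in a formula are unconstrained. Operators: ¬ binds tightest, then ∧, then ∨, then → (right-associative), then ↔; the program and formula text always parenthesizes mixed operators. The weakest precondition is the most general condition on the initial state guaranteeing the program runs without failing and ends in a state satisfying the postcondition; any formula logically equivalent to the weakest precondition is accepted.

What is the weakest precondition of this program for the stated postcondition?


Working backward. After the program, r ≤ 2*n + 8 must hold.
Before r := pos + 8: pos ≤ 2*n
Before skip: pos ≤ 2*n
Answer: WP = pos ≤ 2*n


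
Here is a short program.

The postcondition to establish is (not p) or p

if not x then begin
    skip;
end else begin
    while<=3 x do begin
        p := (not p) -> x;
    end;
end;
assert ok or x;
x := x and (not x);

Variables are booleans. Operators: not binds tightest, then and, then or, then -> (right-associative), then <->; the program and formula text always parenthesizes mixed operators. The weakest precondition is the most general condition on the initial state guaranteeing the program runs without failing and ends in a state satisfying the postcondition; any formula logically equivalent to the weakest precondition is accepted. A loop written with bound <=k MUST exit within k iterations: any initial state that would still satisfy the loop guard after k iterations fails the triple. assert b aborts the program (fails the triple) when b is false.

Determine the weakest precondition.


Working backward. After the program, the postcondition (not p) or p must hold; in canonical form it is true.
Before x := x and (not x): true
Before assert ok or x: ok or x
Then branch requires ok or x; else branch requires (x -> ((x -> ((x -> ((not x) and (ok or x))) and ((not x) -> (ok or x)))) and ((not x) -> (ok or x)))) and ((not x) -> (ok or x)).
Before the if: ((not x) -> (ok or x)) and (x -> ((x -> ((x -> ((x -> ((not x) and (ok or x))) and ((not x) -> (ok or x)))) and ((not x) -> (ok or x)))) and ((not x) -> (ok or x))))
Answer: WP = ((not x) -> (ok or x)) and (x -> ((x -> ((x -> ((x -> ((not x) and (ok or x))) and ((not x) -> (ok or x)))) and ((not x) -> (ok or x)))) and ((not x) -> (ok or x))))


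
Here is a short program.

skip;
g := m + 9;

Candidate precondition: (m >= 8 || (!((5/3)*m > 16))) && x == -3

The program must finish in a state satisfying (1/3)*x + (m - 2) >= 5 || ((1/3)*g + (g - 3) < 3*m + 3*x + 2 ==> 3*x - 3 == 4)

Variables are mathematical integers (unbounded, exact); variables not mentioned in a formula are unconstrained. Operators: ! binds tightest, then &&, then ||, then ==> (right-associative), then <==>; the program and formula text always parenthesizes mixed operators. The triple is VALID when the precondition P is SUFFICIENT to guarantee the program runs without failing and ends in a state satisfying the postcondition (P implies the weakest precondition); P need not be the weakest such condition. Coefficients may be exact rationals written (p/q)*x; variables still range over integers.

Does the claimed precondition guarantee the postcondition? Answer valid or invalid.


Working backward. After the program, the postcondition (1/3)*x + (m - 2) >= 5 || ((1/3)*g + (g - 3) < 3*m + 3*x + 2 ==> 3*x - 3 == 4) must hold; in canonical form it is m + (1/3)*x >= 7 || ((4/3)*g < 3*m + 3*x + 5 ==> 3*x == 7).
Before g := m + 9: m + (1/3)*x >= 7 || ((5/3)*m + 3*x > 7 ==> 3*x == 7)
Before skip: m + (1/3)*x >= 7 || ((5/3)*m + 3*x > 7 ==> 3*x == 7)
The weakest precondition is m + (1/3)*x >= 7 || ((5/3)*m + 3*x > 7 ==> 3*x == 7).
Check whether (m >= 8 || (!((5/3)*m > 16))) && x == -3 implies it.
Every state satisfying the precondition satisfies the weakest precondition: the implication holds.
Answer: valid


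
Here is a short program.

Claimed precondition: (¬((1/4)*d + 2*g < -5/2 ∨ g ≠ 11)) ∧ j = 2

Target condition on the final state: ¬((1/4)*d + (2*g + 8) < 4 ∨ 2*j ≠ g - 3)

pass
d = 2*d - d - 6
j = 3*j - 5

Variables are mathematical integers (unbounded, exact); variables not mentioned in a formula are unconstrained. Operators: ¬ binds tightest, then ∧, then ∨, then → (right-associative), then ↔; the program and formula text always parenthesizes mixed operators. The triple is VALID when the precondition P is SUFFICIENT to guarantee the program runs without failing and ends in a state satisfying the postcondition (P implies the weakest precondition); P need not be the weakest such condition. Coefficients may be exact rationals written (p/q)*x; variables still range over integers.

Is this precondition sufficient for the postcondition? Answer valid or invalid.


Working backward. After the program, the postcondition ¬((1/4)*d + (2*g + 8) < 4 ∨ 2*j ≠ g - 3) must hold; in canonical form it is ¬((1/4)*d + 2*g < -4 ∨ 2*j ≠ g - 3).
Before j := 3*j - 5: ¬((1/4)*d + 2*g < -4 ∨ 6*j ≠ g + 7)
Before d := 2*d - d - 6: ¬((1/4)*d + 2*g < -5/2 ∨ 6*j ≠ g + 7)
Before skip: ¬((1/4)*d + 2*g < -5/2 ∨ 6*j ≠ g + 7)
The weakest precondition is ¬((1/4)*d + 2*g < -5/2 ∨ 6*j ≠ g + 7).
Check whether (¬((1/4)*d + 2*g < -5/2 ∨ g ≠ 11)) ∧ j = 2 implies it.
Countermodel: at the initial state d = -98, g = 11, j = 2, the precondition holds but the weakest precondition fails.
Answer: invalid


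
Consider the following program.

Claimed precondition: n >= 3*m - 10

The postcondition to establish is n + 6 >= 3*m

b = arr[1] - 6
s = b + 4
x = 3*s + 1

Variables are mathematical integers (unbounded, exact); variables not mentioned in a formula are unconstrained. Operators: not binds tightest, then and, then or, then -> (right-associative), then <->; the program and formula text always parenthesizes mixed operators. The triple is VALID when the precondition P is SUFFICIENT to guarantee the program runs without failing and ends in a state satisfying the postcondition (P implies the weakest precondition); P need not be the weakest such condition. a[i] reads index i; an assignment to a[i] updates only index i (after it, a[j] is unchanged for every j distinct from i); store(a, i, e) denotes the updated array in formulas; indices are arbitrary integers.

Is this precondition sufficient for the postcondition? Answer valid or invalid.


Working backward. After the program, the postcondition n + 6 >= 3*m must hold; in canonical form it is n >= 3*m - 6.
Before x := 3*s + 1: n >= 3*m - 6
Before s := b + 4: n >= 3*m - 6
Before b := arr[1] - 6: n >= 3*m - 6
The weakest precondition is n >= 3*m - 6.
Check whether n >= 3*m - 10 implies it.
Countermodel: at the initial state m = 0, n = -7, the precondition holds but the weakest precondition fails.
Answer: invalid


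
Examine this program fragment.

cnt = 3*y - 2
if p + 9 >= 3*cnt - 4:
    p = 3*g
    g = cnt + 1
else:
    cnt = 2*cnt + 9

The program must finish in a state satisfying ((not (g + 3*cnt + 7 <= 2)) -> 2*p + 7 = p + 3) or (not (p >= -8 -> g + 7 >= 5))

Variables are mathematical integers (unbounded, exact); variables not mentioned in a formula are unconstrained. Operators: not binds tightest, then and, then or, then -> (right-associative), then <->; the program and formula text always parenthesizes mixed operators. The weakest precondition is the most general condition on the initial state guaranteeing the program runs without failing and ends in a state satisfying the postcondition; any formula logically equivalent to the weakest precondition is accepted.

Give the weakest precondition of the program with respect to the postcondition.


Working backward. After the program, the postcondition ((not (g + 3*cnt + 7 <= 2)) -> 2*p + 7 = p + 3) or (not (p >= -8 -> g + 7 >= 5)) must hold; in canonical form it is ((not (3*cnt + g <= -5)) -> p = -4) or (not (p >= -8 -> g >= -2)).
Then branch requires ((not (4*cnt <= -6)) -> 3*g = -4) or (not (3*g >= -8 -> cnt >= -3)); else branch requires ((not (6*cnt + g <= -32)) -> p = -4) or (not (p >= -8 -> g >= -2)).
Before the if: (p >= 3*cnt - 13 -> (((not (4*cnt <= -6)) -> 3*g = -4) or (not (3*g >= -8 -> cnt >= -3)))) and ((not (p >= 3*cnt - 13)) -> (((not (6*cnt + g <= -32)) -> p = -4) or (not (p >= -8 -> g >= -2))))
Before cnt := 3*y - 2: (p >= 9*y - 19 -> (((not (12*y <= 2)) -> 3*g = -4) or (not (3*g >= -8 -> 3*y >= -1)))) and ((not (p >= 9*y - 19)) -> (((not (g + 18*y <= -20)) -> p = -4) or (not (p >= -8 -> g >= -2))))
Answer: WP = (p >= 9*y - 19 -> (((not (12*y <= 2)) -> 3*g = -4) or (not (3*g >= -8 -> 3*y >= -1)))) and ((not (p >= 9*y - 19)) -> (((not (g + 18*y <= -20)) -> p = -4) or (not (p >= -8 -> g >= -2))))


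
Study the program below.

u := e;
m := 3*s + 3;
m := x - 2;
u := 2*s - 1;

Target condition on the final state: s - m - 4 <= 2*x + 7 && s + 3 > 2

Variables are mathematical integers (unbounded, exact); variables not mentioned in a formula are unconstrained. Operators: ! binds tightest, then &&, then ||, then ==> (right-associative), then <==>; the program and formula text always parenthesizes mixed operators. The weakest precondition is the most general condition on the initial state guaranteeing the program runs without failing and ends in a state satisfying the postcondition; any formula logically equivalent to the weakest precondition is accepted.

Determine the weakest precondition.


Working backward. After the program, the postcondition s - m - 4 <= 2*x + 7 && s + 3 > 2 must hold; in canonical form it is s <= m + 2*x + 11 && s > -1.
Before u := 2*s - 1: s <= m + 2*x + 11 && s > -1
Before m := x - 2: s <= 3*x + 9 && s > -1
Before m := 3*s + 3: s <= 3*x + 9 && s > -1
Before u := e: s <= 3*x + 9 && s > -1
Answer: WP = s <= 3*x + 9 && s > -1


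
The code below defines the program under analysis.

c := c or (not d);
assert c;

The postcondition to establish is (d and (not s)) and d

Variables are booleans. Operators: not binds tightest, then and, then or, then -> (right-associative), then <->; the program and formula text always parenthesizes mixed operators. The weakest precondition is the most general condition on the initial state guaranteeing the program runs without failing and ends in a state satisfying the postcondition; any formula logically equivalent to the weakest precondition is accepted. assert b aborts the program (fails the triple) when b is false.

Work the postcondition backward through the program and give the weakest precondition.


Working backward. After the program, the postcondition (d and (not s)) and d must hold; in canonical form it is d and (not s).
Before assert c: c and d and (not s)
Before c := c or (not d): (c or (not d)) and d and (not s)
Answer: WP = (c or (not d)) and d and (not s)


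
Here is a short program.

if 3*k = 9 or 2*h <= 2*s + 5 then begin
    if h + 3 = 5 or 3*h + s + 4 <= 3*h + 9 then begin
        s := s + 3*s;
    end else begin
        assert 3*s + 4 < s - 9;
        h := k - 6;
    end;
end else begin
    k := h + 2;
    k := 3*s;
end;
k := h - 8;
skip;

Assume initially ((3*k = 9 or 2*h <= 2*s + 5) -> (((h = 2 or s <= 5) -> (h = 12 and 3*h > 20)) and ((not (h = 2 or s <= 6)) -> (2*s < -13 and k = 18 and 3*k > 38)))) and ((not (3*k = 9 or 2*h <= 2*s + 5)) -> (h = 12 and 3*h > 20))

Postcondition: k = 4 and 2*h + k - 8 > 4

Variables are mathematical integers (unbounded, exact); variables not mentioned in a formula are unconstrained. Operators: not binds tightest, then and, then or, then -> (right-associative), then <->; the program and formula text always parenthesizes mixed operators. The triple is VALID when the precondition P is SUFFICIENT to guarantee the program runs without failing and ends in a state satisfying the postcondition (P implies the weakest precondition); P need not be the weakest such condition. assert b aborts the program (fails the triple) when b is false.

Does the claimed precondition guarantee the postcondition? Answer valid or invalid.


Working backward. After the program, the postcondition k = 4 and 2*h + k - 8 > 4 must hold; in canonical form it is k = 4 and 2*h + k > 12.
Before skip: k = 4 and 2*h + k > 12
Before k := h - 8: h = 12 and 3*h > 20
Then branch requires ((h = 2 or s <= 5) -> (h = 12 and 3*h > 20)) and ((not (h = 2 or s <= 5)) -> (2*s < -13 and k = 18 and 3*k > 38)); else branch requires h = 12 and 3*h > 20.
Before the if: ((3*k = 9 or 2*h <= 2*s + 5) -> (((h = 2 or s <= 5) -> (h = 12 and 3*h > 20)) and ((not (h = 2 or s <= 5)) -> (2*s < -13 and k = 18 and 3*k > 38)))) and ((not (3*k = 9 or 2*h <= 2*s + 5)) -> (h = 12 and 3*h > 20))
The weakest precondition is ((3*k = 9 or 2*h <= 2*s + 5) -> (((h = 2 or s <= 5) -> (h = 12 and 3*h > 20)) and ((not (h = 2 or s <= 5)) -> (2*s < -13 and k = 18 and 3*k > 38)))) and ((not (3*k = 9 or 2*h <= 2*s + 5)) -> (h = 12 and 3*h > 20)).
Check whether ((3*k = 9 or 2*h <= 2*s + 5) -> (((h = 2 or s <= 5) -> (h = 12 and 3*h > 20)) and ((not (h = 2 or s <= 6)) -> (2*s < -13 and k = 18 and 3*k > 38)))) and ((not (3*k = 9 or 2*h <= 2*s + 5)) -> (h = 12 and 3*h > 20)) implies it.
Countermodel: at the initial state h = 12, k = 3, s = 6, the precondition holds but the weakest precondition fails.
Answer: invalid


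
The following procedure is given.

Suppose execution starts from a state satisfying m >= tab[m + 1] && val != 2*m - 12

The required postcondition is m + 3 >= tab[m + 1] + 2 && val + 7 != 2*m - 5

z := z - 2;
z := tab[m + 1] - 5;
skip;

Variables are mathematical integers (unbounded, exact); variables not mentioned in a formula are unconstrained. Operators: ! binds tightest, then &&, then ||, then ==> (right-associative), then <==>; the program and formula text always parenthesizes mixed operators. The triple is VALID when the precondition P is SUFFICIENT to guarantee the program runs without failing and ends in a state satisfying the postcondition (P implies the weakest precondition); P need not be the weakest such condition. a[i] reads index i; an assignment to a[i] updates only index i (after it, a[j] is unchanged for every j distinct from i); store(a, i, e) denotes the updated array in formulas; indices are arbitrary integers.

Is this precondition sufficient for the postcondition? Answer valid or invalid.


Working backward. After the program, the postcondition m + 3 >= tab[m + 1] + 2 && val + 7 != 2*m - 5 must hold; in canonical form it is m >= tab[m + 1] - 1 && val != 2*m - 12.
Before skip: m >= tab[m + 1] - 1 && val != 2*m - 12
Before z := tab[m + 1] - 5: m >= tab[m + 1] - 1 && val != 2*m - 12
Before z := z - 2: m >= tab[m + 1] - 1 && val != 2*m - 12
The weakest precondition is m >= tab[m + 1] - 1 && val != 2*m - 12.
Check whether m >= tab[m + 1] && val != 2*m - 12 implies it.
Every state satisfying the precondition satisfies the weakest precondition: the implication holds.
Answer: valid


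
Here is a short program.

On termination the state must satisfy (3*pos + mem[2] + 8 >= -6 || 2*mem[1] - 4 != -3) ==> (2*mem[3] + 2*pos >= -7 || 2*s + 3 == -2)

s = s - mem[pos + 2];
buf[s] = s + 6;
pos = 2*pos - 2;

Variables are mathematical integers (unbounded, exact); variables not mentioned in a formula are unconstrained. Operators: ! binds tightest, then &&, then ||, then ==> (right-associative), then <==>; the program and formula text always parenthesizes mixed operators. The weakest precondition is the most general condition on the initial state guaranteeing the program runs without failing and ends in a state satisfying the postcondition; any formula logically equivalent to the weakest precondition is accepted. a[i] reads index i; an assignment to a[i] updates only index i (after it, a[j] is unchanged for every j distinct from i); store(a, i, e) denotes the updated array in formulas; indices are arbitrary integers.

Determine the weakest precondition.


Working backward. After the program, the postcondition (3*pos + mem[2] + 8 >= -6 || 2*mem[1] - 4 != -3) ==> (2*mem[3] + 2*pos >= -7 || 2*s + 3 == -2) must hold; in canonical form it is (mem[2] + 3*pos >= -14 || 2*mem[1] != 1) ==> (2*mem[3] + 2*pos >= -7 || 2*s == -5).
Before pos := 2*pos - 2: (mem[2] + 6*pos >= -8 || 2*mem[1] != 1) ==> (2*mem[3] + 4*pos >= -3 || 2*s == -5)
Before buf[s] := s + 6: (mem[2] + 6*pos >= -8 || 2*mem[1] != 1) ==> (2*mem[3] + 4*pos >= -3 || 2*s == -5)
Before s := s - mem[pos + 2]: (mem[2] + 6*pos >= -8 || 2*mem[1] != 1) ==> (2*mem[3] + 4*pos >= -3 || 2*s == 2*mem[pos + 2] - 5)
Answer: WP = (mem[2] + 6*pos >= -8 || 2*mem[1] != 1) ==> (2*mem[3] + 4*pos >= -3 || 2*s == 2*mem[pos + 2] - 5)


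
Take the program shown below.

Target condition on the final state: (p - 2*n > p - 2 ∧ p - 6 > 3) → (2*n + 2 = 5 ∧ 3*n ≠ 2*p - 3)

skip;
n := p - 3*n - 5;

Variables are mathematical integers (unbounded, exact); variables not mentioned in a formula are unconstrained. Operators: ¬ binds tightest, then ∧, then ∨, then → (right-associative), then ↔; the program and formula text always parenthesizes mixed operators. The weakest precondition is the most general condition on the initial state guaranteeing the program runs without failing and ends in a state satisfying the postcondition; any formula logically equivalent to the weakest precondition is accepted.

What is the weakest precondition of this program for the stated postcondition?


Working backward. After the program, the postcondition (p - 2*n > p - 2 ∧ p - 6 > 3) → (2*n + 2 = 5 ∧ 3*n ≠ 2*p - 3) must hold; in canonical form it is (2*n < 2 ∧ p > 9) → (2*n = 3 ∧ 3*n ≠ 2*p - 3).
Before n := p - 3*n - 5: (2*p < 6*n + 12 ∧ p > 9) → (2*p = 6*n + 13 ∧ p ≠ 9*n + 12)
Before skip: (2*p < 6*n + 12 ∧ p > 9) → (2*p = 6*n + 13 ∧ p ≠ 9*n + 12)
Answer: WP = (2*p < 6*n + 12 ∧ p > 9) → (2*p = 6*n + 13 ∧ p ≠ 9*n + 12)


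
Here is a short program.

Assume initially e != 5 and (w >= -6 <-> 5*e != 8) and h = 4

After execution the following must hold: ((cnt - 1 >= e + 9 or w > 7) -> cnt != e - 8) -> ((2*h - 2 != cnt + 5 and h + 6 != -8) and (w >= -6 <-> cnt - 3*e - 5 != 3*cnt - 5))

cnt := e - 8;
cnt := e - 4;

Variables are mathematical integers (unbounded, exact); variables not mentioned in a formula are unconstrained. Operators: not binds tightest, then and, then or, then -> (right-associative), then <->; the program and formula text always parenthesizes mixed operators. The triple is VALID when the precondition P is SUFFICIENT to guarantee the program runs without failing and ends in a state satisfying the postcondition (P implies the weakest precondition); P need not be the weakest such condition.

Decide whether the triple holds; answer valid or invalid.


Working backward. After the program, the postcondition ((cnt - 1 >= e + 9 or w > 7) -> cnt != e - 8) -> ((2*h - 2 != cnt + 5 and h + 6 != -8) and (w >= -6 <-> cnt - 3*e - 5 != 3*cnt - 5)) must hold; in canonical form it is ((cnt >= e + 10 or w > 7) -> cnt != e - 8) -> (2*h != cnt + 7 and h != -14 and (w >= -6 <-> 2*cnt + 3*e != 0)).
Before cnt := e - 4: 2*h != e + 3 and h != -14 and (w >= -6 <-> 5*e != 8)
Before cnt := e - 8: 2*h != e + 3 and h != -14 and (w >= -6 <-> 5*e != 8)
The weakest precondition is 2*h != e + 3 and h != -14 and (w >= -6 <-> 5*e != 8).
Check whether e != 5 and (w >= -6 <-> 5*e != 8) and h = 4 implies it.
Every state satisfying the precondition satisfies the weakest precondition: the implication holds.
Answer: valid


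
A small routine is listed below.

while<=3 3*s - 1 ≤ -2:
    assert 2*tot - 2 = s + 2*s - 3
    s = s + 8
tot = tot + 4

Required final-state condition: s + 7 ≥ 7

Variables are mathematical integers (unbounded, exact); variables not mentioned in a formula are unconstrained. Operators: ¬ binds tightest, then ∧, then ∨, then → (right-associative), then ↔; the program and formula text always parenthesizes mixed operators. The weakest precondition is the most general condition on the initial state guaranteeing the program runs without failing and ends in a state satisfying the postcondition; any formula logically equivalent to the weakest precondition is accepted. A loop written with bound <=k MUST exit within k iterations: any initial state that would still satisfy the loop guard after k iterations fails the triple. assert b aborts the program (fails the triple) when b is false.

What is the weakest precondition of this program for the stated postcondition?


Working backward. After the program, the postcondition s + 7 ≥ 7 must hold; in canonical form it is s ≥ 0.
Before tot := tot + 4: s ≥ 0
Before the loop (bound <=3), unroll the exhaustion recursion (WP_0 = exit-now case; WP_j = one more guarded iteration, up to j = 3):
  WP_0: (¬(3*s ≤ -1)) ∧ s ≥ 0
  WP_1: (3*s ≤ -1 → (2*tot = 3*s - 1 ∧ (¬(3*s ≤ -25)) ∧ s ≥ -8)) ∧ ((¬(3*s ≤ -1)) → s ≥ 0)
  WP_2: (3*s ≤ -1 → (2*tot = 3*s - 1 ∧ (3*s ≤ -25 → (2*tot = 3*s + 23 ∧ (¬(3*s ≤ -49)) ∧ s ≥ -16)) ∧ ((¬(3*s ≤ -25)) → s ≥ -8))) ∧ ((¬(3*s ≤ -1)) → s ≥ 0)
  WP_3: (3*s ≤ -1 → (2*tot = 3*s - 1 ∧ (3*s ≤ -25 → (2*tot = 3*s + 23 ∧ (3*s ≤ -49 → (2*tot = 3*s + 47 ∧ (¬(3*s ≤ -73)) ∧ s ≥ -24)) ∧ ((¬(3*s ≤ -49)) → s ≥ -16))) ∧ ((¬(3*s ≤ -25)) → s ≥ -8))) ∧ ((¬(3*s ≤ -1)) → s ≥ 0)
So before the loop: (3*s ≤ -1 → (2*tot = 3*s - 1 ∧ (3*s ≤ -25 → (2*tot = 3*s + 23 ∧ (3*s ≤ -49 → (2*tot = 3*s + 47 ∧ (¬(3*s ≤ -73)) ∧ s ≥ -24)) ∧ ((¬(3*s ≤ -49)) → s ≥ -16))) ∧ ((¬(3*s ≤ -25)) → s ≥ -8))) ∧ ((¬(3*s ≤ -1)) → s ≥ 0)
Answer: WP = (3*s ≤ -1 → (2*tot = 3*s - 1 ∧ (3*s ≤ -25 → (2*tot = 3*s + 23 ∧ (3*s ≤ -49 → (2*tot = 3*s + 47 ∧ (¬(3*s ≤ -73)) ∧ s ≥ -24)) ∧ ((¬(3*s ≤ -49)) → s ≥ -16))) ∧ ((¬(3*s ≤ -25)) → s ≥ -8))) ∧ ((¬(3*s ≤ -1)) → s ≥ 0)
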